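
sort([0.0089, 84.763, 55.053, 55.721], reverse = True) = [84.763, 55.721, 55.053, 0.0089]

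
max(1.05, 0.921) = 1.05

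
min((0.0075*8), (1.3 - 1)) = 0.06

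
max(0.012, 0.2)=0.2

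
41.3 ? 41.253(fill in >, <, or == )>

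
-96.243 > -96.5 True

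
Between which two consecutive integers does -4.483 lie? -5 and -4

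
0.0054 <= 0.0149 True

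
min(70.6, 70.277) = 70.277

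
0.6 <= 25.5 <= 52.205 True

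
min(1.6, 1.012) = 1.012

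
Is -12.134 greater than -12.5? Yes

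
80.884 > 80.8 True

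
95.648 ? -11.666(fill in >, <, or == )>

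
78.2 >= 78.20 True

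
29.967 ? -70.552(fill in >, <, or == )>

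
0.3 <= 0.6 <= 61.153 True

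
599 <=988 True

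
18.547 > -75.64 True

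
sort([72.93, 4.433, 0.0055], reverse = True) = [72.93, 4.433, 0.0055]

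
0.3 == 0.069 False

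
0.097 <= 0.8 True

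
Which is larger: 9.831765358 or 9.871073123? 9.871073123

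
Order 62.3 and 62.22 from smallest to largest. 62.22, 62.3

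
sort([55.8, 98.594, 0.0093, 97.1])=[0.0093, 55.8, 97.1, 98.594]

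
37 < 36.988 False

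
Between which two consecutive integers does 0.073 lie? 0 and 1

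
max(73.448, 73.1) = 73.448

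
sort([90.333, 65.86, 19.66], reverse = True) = [90.333, 65.86, 19.66]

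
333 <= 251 False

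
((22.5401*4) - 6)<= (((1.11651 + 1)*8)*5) True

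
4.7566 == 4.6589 False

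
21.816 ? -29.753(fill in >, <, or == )>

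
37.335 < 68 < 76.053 True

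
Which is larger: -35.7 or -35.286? -35.286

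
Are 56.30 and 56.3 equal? Yes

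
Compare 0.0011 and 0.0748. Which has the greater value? 0.0748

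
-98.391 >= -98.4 True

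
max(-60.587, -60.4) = -60.4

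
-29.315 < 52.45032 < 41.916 False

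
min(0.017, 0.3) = 0.017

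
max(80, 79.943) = 80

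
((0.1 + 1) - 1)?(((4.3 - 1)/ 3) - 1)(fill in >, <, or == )==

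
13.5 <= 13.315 False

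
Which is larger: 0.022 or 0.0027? 0.022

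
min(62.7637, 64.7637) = 62.7637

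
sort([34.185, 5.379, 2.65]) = [2.65, 5.379, 34.185]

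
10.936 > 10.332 True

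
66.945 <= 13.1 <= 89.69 False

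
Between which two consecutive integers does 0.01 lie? 0 and 1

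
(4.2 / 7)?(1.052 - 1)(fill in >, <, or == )>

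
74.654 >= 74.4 True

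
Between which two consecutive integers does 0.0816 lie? 0 and 1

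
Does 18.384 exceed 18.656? No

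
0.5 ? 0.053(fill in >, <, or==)>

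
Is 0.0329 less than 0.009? No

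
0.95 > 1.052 False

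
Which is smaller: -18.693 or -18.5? -18.693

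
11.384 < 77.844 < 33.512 False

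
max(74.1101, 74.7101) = 74.7101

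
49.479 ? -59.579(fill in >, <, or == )>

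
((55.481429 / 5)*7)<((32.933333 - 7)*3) True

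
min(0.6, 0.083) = 0.083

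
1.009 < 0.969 False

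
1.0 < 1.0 False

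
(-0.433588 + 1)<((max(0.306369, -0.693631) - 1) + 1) False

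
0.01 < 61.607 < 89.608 True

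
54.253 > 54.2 True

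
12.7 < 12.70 False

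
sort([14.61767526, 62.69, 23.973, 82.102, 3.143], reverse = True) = [82.102, 62.69, 23.973, 14.61767526, 3.143]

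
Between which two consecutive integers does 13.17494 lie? 13 and 14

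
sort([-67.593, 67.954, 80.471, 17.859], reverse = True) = [80.471, 67.954, 17.859, -67.593]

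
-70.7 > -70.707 True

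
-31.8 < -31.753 True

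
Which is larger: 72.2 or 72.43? 72.43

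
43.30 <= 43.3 True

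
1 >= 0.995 True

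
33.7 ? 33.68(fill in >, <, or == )>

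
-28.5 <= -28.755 False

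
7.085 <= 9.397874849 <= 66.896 True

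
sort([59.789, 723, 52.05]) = [52.05, 59.789, 723]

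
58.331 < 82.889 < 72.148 False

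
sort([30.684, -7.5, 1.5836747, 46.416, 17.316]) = [-7.5, 1.5836747, 17.316, 30.684, 46.416]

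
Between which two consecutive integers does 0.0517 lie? 0 and 1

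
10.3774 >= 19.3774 False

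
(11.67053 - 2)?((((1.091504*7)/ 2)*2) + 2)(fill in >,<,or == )>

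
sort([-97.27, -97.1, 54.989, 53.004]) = [-97.27, -97.1, 53.004, 54.989]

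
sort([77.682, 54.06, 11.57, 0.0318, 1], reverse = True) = [77.682, 54.06, 11.57, 1, 0.0318]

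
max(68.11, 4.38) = 68.11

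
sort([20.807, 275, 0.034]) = [0.034, 20.807, 275]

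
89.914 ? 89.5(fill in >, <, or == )>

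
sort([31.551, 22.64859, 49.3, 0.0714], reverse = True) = [49.3, 31.551, 22.64859, 0.0714]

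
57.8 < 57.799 False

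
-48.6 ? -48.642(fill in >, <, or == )>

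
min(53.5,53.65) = 53.5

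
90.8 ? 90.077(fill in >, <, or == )>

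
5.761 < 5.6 False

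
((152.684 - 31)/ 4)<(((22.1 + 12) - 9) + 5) False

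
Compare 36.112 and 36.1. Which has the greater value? 36.112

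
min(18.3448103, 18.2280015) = 18.2280015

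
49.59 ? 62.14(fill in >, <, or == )<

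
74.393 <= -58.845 False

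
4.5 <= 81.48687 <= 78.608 False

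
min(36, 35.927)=35.927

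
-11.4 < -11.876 False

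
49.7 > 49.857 False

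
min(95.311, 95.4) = 95.311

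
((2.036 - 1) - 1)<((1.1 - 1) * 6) True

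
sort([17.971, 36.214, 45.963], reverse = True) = [45.963, 36.214, 17.971]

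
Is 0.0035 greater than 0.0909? No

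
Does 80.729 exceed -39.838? Yes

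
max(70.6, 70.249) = 70.6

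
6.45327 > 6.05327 True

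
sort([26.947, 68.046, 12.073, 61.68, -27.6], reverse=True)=[68.046, 61.68, 26.947, 12.073, -27.6]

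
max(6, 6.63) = 6.63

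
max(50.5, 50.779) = 50.779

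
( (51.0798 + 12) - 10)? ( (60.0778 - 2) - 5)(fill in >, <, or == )>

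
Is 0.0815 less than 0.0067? No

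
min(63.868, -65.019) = -65.019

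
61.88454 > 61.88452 True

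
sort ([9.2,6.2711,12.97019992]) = [6.2711,9.2,12.97019992]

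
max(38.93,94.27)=94.27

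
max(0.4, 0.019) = 0.4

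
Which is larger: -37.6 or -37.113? -37.113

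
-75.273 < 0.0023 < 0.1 True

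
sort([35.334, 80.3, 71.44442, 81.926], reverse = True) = [81.926, 80.3, 71.44442, 35.334]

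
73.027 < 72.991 False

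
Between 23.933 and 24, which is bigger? 24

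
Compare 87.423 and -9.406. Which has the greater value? 87.423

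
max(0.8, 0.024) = 0.8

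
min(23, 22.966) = 22.966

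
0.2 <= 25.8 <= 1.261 False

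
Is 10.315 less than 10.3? No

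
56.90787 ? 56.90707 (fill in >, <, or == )>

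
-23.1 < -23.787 False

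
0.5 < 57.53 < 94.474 True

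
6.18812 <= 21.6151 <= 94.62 True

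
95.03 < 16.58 False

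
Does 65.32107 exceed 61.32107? Yes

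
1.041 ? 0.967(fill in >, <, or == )>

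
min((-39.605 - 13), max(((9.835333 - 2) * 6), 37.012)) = -52.605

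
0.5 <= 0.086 False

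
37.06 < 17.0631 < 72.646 False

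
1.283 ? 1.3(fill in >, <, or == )<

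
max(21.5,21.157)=21.5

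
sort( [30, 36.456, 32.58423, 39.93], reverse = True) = [39.93, 36.456, 32.58423, 30]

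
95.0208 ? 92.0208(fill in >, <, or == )>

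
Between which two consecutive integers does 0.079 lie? 0 and 1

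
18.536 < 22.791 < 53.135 True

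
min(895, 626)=626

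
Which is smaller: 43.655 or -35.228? -35.228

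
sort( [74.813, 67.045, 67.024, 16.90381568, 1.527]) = [1.527, 16.90381568, 67.024, 67.045, 74.813]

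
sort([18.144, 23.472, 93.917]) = [18.144, 23.472, 93.917]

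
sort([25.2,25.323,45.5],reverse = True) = [45.5,25.323,25.2]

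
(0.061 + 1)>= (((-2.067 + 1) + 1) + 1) True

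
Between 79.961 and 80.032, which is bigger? 80.032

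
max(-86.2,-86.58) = -86.2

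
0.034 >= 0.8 False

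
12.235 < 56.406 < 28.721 False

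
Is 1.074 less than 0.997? No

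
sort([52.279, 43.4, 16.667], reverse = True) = [52.279, 43.4, 16.667]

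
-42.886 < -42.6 True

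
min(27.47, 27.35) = 27.35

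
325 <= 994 True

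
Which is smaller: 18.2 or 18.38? 18.2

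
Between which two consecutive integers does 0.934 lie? 0 and 1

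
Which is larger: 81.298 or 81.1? 81.298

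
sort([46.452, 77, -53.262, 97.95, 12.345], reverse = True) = [97.95, 77, 46.452, 12.345, -53.262]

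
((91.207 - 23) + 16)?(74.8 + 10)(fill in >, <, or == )<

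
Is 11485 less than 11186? No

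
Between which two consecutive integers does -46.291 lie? -47 and -46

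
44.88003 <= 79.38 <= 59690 True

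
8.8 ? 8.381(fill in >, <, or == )>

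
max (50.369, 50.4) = 50.4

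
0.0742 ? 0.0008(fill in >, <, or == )>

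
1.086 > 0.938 True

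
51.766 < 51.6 False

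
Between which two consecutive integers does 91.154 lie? 91 and 92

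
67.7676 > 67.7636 True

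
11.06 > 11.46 False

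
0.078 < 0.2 True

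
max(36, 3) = 36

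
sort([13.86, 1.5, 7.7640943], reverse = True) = [13.86, 7.7640943, 1.5]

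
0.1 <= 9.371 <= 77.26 True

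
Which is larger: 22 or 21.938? 22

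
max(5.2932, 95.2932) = 95.2932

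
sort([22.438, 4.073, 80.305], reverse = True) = [80.305, 22.438, 4.073]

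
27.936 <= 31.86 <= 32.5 True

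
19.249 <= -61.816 False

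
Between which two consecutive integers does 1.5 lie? 1 and 2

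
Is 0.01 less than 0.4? Yes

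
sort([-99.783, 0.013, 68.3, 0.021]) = [-99.783, 0.013, 0.021, 68.3]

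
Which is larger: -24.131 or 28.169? 28.169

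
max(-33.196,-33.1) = -33.1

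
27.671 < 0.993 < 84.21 False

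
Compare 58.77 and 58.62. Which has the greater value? 58.77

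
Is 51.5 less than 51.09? No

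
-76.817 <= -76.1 True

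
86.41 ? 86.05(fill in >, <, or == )>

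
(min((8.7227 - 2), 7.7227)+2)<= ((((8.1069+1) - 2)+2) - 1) False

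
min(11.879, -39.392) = -39.392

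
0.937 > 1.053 False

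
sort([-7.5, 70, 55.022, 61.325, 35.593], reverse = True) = [70, 61.325, 55.022, 35.593, -7.5]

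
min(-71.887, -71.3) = -71.887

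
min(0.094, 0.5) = 0.094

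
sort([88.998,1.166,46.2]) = [1.166,46.2,88.998]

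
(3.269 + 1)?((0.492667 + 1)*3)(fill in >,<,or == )<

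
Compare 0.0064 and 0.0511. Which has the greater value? 0.0511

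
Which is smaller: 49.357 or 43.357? 43.357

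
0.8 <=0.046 False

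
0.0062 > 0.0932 False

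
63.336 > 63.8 False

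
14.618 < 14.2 False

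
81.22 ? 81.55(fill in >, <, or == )<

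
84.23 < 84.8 True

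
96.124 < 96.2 True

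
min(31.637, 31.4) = 31.4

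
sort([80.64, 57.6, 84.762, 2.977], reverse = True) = [84.762, 80.64, 57.6, 2.977]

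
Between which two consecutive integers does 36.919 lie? 36 and 37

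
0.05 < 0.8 True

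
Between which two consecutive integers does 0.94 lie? 0 and 1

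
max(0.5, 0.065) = 0.5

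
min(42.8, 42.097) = 42.097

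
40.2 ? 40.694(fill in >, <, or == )<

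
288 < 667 True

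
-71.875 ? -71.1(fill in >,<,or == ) <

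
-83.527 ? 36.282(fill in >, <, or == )<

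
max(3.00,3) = 3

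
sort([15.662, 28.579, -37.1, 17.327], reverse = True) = [28.579, 17.327, 15.662, -37.1]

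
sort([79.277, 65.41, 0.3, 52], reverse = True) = [79.277, 65.41, 52, 0.3]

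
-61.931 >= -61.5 False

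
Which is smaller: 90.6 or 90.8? 90.6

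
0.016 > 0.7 False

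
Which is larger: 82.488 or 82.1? 82.488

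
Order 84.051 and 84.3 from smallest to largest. 84.051, 84.3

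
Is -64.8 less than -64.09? Yes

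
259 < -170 False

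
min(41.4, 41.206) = 41.206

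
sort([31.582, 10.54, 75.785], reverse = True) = [75.785, 31.582, 10.54]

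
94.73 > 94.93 False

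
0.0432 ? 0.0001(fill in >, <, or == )>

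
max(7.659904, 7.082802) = 7.659904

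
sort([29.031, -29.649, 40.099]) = [-29.649, 29.031, 40.099]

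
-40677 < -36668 True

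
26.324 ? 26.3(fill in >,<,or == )>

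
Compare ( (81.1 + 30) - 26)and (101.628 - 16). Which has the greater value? (101.628 - 16)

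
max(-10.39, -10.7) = -10.39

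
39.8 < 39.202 False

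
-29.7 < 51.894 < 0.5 False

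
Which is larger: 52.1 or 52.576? 52.576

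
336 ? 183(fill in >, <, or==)>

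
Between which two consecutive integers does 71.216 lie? 71 and 72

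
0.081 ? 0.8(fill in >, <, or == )<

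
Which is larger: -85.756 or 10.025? 10.025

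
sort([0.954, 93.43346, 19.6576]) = [0.954, 19.6576, 93.43346]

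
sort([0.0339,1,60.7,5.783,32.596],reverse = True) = [60.7,32.596,5.783,1,0.0339]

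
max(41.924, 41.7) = 41.924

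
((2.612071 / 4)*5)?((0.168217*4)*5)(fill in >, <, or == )<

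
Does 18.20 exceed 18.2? No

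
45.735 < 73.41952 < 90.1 True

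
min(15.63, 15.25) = 15.25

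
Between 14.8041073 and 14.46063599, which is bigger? 14.8041073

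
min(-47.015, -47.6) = -47.6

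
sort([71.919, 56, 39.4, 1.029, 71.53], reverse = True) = [71.919, 71.53, 56, 39.4, 1.029]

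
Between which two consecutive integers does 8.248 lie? 8 and 9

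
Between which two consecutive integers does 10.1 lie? 10 and 11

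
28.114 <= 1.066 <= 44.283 False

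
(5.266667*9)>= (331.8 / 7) True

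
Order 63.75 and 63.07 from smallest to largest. 63.07, 63.75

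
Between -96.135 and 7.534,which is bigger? 7.534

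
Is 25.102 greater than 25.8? No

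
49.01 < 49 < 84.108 False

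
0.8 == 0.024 False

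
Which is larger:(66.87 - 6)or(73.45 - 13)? (66.87 - 6)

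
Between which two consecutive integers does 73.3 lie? 73 and 74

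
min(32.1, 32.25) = 32.1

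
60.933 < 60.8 False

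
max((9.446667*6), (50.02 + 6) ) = 56.680002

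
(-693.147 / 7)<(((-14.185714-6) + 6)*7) False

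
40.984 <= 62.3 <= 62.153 False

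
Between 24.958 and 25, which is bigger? 25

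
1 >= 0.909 True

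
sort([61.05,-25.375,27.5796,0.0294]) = [-25.375,0.0294,27.5796,61.05]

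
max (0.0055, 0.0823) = 0.0823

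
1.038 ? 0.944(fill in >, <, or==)>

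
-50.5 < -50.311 True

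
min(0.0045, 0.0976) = 0.0045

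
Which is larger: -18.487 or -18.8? -18.487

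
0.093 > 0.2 False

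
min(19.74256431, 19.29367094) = 19.29367094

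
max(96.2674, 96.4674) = 96.4674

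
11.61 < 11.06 False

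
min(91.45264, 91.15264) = 91.15264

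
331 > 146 True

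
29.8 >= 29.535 True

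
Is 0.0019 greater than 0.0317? No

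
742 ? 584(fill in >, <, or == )>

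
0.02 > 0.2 False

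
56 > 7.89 True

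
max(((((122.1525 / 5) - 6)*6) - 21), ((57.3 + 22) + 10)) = 89.583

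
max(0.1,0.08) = 0.1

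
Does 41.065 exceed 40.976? Yes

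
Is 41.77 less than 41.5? No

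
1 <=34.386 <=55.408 True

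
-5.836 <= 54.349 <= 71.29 True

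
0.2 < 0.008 False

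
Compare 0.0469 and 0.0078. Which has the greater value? 0.0469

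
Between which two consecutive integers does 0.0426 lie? 0 and 1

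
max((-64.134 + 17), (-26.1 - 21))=-47.1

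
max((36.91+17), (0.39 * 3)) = 53.91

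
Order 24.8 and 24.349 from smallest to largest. 24.349, 24.8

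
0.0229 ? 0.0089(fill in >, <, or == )>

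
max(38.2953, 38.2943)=38.2953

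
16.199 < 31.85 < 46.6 True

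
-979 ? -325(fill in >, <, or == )<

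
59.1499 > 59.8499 False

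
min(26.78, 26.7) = 26.7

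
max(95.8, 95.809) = 95.809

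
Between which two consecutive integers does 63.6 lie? 63 and 64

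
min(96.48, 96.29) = 96.29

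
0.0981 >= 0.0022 True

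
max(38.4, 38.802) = 38.802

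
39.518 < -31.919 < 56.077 False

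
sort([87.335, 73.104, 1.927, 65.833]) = [1.927, 65.833, 73.104, 87.335]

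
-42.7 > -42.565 False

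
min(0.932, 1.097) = 0.932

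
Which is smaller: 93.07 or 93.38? 93.07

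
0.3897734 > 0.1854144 True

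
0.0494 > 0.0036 True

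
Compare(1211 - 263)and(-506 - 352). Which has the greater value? (1211 - 263)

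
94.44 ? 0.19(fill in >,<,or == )>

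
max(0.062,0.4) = 0.4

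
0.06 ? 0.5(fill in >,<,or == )<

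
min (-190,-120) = -190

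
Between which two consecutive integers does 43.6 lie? 43 and 44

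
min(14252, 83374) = 14252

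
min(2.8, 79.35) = 2.8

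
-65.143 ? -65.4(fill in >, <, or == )>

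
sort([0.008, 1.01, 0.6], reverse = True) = [1.01, 0.6, 0.008]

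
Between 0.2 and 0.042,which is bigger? 0.2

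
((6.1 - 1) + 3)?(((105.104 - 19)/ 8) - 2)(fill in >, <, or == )<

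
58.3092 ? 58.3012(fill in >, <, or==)>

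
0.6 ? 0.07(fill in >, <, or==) >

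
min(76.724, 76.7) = 76.7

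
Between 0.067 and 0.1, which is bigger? 0.1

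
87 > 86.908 True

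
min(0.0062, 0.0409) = 0.0062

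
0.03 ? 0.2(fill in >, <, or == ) <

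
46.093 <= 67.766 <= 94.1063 True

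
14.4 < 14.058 False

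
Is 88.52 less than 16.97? No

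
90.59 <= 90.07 False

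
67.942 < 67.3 False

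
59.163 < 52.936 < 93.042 False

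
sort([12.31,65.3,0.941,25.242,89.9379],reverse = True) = [89.9379,65.3,25.242,12.31,0.941]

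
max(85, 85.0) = 85.0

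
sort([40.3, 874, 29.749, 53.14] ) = [29.749, 40.3, 53.14, 874]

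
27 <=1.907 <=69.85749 False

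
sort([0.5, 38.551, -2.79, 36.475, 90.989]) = [-2.79, 0.5, 36.475, 38.551, 90.989]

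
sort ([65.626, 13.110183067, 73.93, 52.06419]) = [13.110183067, 52.06419, 65.626, 73.93]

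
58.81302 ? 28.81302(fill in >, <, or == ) >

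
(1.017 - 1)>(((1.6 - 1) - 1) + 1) False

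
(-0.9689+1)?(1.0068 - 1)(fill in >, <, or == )>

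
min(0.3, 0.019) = 0.019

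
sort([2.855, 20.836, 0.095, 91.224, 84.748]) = [0.095, 2.855, 20.836, 84.748, 91.224]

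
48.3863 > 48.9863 False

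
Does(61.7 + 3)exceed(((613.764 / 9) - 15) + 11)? Yes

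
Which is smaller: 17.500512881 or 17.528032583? 17.500512881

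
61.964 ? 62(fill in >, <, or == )<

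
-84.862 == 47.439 False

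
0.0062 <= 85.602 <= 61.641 False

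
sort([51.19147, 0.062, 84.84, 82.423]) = [0.062, 51.19147, 82.423, 84.84]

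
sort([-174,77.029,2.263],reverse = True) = [77.029,2.263,-174]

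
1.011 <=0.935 False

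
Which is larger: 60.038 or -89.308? 60.038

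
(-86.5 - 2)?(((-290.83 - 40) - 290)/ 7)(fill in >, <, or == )>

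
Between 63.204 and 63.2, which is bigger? 63.204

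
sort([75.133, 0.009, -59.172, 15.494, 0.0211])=[-59.172, 0.009, 0.0211, 15.494, 75.133]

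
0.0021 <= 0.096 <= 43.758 True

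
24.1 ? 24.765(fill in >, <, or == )<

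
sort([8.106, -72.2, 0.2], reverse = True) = [8.106, 0.2, -72.2]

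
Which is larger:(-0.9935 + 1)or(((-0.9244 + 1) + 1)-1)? (((-0.9244 + 1) + 1)-1)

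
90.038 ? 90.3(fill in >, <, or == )<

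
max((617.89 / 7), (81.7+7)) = 88.7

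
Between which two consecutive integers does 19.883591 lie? 19 and 20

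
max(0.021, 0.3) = 0.3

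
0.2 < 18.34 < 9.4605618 False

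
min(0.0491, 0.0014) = 0.0014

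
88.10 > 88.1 False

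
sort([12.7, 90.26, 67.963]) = [12.7, 67.963, 90.26]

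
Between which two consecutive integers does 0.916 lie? 0 and 1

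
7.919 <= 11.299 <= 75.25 True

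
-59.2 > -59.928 True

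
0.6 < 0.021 False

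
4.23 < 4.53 True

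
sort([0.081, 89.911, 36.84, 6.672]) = [0.081, 6.672, 36.84, 89.911]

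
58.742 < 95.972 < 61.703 False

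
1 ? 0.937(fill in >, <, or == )>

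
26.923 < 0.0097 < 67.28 False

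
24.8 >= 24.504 True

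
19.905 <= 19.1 False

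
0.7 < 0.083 False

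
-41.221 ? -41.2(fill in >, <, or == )<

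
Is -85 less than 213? Yes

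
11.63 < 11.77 True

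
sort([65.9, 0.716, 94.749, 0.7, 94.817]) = [0.7, 0.716, 65.9, 94.749, 94.817]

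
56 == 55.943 False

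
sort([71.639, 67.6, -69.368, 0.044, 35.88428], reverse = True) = [71.639, 67.6, 35.88428, 0.044, -69.368]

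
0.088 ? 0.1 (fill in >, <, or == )<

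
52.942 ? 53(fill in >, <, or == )<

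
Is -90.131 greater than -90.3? Yes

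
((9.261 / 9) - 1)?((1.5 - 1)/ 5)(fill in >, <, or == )<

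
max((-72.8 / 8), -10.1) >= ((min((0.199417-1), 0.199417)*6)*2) True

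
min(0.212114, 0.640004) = 0.212114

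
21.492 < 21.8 True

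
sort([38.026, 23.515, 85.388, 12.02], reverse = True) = [85.388, 38.026, 23.515, 12.02]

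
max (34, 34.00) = 34.00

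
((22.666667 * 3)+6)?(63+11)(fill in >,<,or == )>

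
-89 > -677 True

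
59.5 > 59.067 True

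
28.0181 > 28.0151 True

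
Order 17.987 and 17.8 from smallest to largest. 17.8, 17.987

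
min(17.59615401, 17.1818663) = 17.1818663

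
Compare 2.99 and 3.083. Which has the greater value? 3.083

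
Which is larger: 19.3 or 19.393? 19.393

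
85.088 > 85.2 False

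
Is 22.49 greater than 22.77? No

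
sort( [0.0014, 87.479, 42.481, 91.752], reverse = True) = [91.752, 87.479, 42.481, 0.0014]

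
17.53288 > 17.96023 False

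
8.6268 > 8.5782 True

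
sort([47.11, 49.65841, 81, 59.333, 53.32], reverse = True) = [81, 59.333, 53.32, 49.65841, 47.11]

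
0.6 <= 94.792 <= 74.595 False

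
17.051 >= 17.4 False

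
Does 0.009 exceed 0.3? No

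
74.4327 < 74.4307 False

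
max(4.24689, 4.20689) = 4.24689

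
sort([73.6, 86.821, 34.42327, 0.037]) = [0.037, 34.42327, 73.6, 86.821]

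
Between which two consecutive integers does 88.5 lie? 88 and 89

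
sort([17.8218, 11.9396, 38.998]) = [11.9396, 17.8218, 38.998]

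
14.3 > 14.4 False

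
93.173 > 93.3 False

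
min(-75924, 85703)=-75924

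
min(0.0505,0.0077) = 0.0077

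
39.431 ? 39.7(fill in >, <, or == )<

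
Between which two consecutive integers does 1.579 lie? 1 and 2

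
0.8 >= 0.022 True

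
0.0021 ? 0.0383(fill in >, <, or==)<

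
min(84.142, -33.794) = -33.794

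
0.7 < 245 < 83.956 False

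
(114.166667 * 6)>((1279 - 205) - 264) False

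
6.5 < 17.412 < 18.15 True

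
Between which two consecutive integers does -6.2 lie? -7 and -6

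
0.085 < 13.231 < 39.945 True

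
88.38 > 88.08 True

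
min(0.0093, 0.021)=0.0093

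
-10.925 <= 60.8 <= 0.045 False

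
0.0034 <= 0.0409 True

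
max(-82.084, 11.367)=11.367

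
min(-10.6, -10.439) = -10.6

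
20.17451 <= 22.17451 True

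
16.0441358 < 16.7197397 True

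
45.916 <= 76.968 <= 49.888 False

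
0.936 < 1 True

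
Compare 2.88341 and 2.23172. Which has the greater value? 2.88341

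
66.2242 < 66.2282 True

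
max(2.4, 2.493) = 2.493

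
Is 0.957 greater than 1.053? No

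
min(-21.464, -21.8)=-21.8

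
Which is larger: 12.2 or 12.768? 12.768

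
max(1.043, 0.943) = 1.043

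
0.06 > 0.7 False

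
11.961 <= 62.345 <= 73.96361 True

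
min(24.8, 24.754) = 24.754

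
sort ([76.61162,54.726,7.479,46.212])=[7.479,46.212,54.726,76.61162]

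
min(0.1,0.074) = 0.074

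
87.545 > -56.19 True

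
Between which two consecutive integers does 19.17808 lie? 19 and 20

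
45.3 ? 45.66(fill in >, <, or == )<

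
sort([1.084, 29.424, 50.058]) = [1.084, 29.424, 50.058]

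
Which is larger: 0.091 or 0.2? 0.2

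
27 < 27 False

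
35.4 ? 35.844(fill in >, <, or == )<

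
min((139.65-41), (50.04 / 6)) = 8.34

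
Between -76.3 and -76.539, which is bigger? -76.3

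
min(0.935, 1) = 0.935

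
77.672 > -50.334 True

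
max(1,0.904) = 1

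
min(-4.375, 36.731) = -4.375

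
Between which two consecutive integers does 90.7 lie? 90 and 91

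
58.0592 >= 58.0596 False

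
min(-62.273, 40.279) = -62.273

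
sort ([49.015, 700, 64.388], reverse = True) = [700, 64.388, 49.015]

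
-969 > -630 False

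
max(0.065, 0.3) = 0.3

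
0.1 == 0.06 False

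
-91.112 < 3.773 True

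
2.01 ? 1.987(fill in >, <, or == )>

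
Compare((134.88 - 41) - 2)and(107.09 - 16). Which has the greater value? ((134.88 - 41) - 2)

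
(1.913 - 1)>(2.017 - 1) False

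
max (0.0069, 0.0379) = 0.0379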